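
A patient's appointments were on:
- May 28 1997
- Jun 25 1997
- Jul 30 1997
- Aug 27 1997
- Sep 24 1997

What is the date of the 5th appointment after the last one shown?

Feb 25 1998

All Wednesdays; the gaps (28, 35, 28, 28) vary with month length.
This is the last Wednesday of each month.
October 1997 ends with Wednesday Oct 29 1997.
Last Wednesday of November 1997: Nov 26 1997.
Last Wednesday of December 1997: Dec 31 1997.
January 1998 ends with Wednesday Jan 28 1998.
Last Wednesday of February 1998: Feb 25 1998.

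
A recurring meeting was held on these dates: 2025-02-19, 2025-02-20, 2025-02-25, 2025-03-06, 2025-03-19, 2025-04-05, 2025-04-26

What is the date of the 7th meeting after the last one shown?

2026-01-10

The spacing grows by 4 each time: 1, 5, 9, 13, 17, 21 days.
Next gap: 25 days. 2025-04-26 + 25 days = 2025-05-21.
Next gap: 29 days. 2025-05-21 + 29 days = 2025-06-19.
Next gap: 33 days. 2025-06-19 + 33 days = 2025-07-22.
Next gap: 37 days. 2025-07-22 + 37 days = 2025-08-28.
Next gap: 41 days. 2025-08-28 + 41 days = 2025-10-08.
Next gap: 45 days. 2025-10-08 + 45 days = 2025-11-22.
Next gap: 49 days. 2025-11-22 + 49 days = 2026-01-10.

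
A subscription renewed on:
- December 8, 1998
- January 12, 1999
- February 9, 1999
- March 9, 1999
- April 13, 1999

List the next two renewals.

May 11, 1999; June 8, 1999

All dates are Tuesdays, 35, 28, 28, 35 days apart.
Specifically, the 2nd Tuesday of each month.
May 1999 — 2nd Tuesday is May 11, 1999.
June 1999 — 2nd Tuesday is June 8, 1999.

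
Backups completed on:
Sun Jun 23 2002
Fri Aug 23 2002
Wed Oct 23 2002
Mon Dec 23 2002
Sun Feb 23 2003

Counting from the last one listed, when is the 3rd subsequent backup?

Gaps: 61, 61, 61, 62 days — not constant. Every event is on the 23rd of the month.
Pattern: the 23rd of every 2 months.
Next: April 2003 → Wed Apr 23 2003.
June 2003: Mon Jun 23 2003.
Next: August 2003 → Sat Aug 23 2003.

Sat Aug 23 2003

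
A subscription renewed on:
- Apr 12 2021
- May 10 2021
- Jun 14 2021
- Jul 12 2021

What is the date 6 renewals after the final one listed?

Gaps: 28, 35, 28 days — a mix of 28 and 35. Every date is a Monday.
Each is the 2nd Monday of its month.
August 2021 — 2nd Monday is Aug 9 2021.
2nd Monday of September 2021: Sep 13 2021.
2nd Monday of October 2021: Oct 11 2021.
2nd Monday of November 2021: Nov 8 2021.
2nd Monday of December 2021: Dec 13 2021.
January 2022 — 2nd Monday is Jan 10 2022.

Jan 10 2022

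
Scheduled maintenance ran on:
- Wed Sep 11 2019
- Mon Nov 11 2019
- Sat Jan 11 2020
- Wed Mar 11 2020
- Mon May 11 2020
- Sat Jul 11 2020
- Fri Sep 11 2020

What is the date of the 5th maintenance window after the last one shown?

Gaps: 61, 61, 60, 61, 61, 62 days — not constant. Every event is on the 11th of the month.
Pattern: the 11th of every 2 months.
Next: November 2020 → Wed Nov 11 2020.
January 2021: Mon Jan 11 2021.
Next: March 2021 → Thu Mar 11 2021.
Next: May 2021 → Tue May 11 2021.
July 2021: Sun Jul 11 2021.

Sun Jul 11 2021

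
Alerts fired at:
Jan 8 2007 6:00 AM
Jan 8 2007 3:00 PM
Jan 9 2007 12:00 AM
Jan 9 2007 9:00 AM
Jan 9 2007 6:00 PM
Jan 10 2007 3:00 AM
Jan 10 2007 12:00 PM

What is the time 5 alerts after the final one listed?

Spacing: 9, 9, 9, 9, 9, 9 h — constant 9 h.
Jan 10 2007 12:00 PM + 9 h = Jan 10 2007 9:00 PM.
Jan 10 2007 9:00 PM + 9 h = Jan 11 2007 6:00 AM.
Jan 11 2007 6:00 AM + 9 h = Jan 11 2007 3:00 PM.
Jan 11 2007 3:00 PM + 9 h = Jan 12 2007 12:00 AM.
Jan 12 2007 12:00 AM + 9 h = Jan 12 2007 9:00 AM.

Jan 12 2007 9:00 AM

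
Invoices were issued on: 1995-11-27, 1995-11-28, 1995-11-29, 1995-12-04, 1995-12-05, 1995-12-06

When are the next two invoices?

1995-12-11, 1995-12-12

Gaps: 1, 1, 5, 1, 1 days — not constant, but cyclic with period 3.
The events fall on every Monday, Tuesday and Wednesday.
The following Monday is 1995-12-11.
Next Tuesday: 1995-12-12.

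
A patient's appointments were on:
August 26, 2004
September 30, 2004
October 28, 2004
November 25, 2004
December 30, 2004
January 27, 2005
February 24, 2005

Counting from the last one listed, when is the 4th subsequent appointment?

These are Thursdays with 35, 28, 28, 35, 28, 28-day gaps.
Each is the final Thursday of its month — September 30, 2004 is past the 28th, so '4th Thursday' doesn't fit.
Last Thursday of March 2005: March 31, 2005.
April 2005 ends with Thursday April 28, 2005.
Last Thursday of May 2005: May 26, 2005.
June 2005 ends with Thursday June 30, 2005.

June 30, 2005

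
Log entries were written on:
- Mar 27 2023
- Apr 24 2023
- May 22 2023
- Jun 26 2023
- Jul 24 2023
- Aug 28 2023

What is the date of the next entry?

Sep 25 2023

Gaps: 28, 28, 35, 28, 35 days — a mix of 28 and 35. Every date is a Monday.
Each is the 4th Monday of its month.
September 2023 — 4th Monday is Sep 25 2023.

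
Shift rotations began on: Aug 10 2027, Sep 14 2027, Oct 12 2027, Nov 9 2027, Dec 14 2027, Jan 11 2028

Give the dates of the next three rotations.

Gaps: 35, 28, 28, 35, 28 days — a mix of 28 and 35. Every date is a Tuesday.
Each is the 2nd Tuesday of its month.
2nd Tuesday of February 2028: Feb 8 2028.
2nd Tuesday of March 2028: Mar 14 2028.
April 2028 — 2nd Tuesday is Apr 11 2028.

Feb 8 2028, Mar 14 2028, Apr 11 2028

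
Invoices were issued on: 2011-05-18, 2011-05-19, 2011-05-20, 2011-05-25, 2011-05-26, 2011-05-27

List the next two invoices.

Every event lands on a Wednesday or Thursday or Friday (gaps cycle 1, 1, 5, 1, 1).
So the schedule is: every Wednesday, Thursday and Friday.
The following Wednesday is 2011-06-01.
Next Thursday: 2011-06-02.

2011-06-01, 2011-06-02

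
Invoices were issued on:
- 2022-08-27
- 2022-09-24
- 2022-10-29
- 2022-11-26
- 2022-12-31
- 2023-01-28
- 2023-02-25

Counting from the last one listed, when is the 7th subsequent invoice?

2023-09-30

These are Saturdays with 28, 35, 28, 35, 28, 28-day gaps.
Each is the final Saturday of its month — 2022-10-29 is past the 28th, so '4th Saturday' doesn't fit.
March 2023 ends with Saturday 2023-03-25.
April 2023 ends with Saturday 2023-04-29.
Last Saturday of May 2023: 2023-05-27.
June 2023 ends with Saturday 2023-06-24.
July 2023 ends with Saturday 2023-07-29.
August 2023 ends with Saturday 2023-08-26.
September 2023 ends with Saturday 2023-09-30.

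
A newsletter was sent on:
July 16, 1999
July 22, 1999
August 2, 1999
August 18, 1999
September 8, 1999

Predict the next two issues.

The spacing grows by 5 each time: 6, 11, 16, 21 days.
Next gap: 26 days. September 8, 1999 + 26 days = October 4, 1999.
Next gap: 31 days. October 4, 1999 + 31 days = November 4, 1999.

October 4, 1999; November 4, 1999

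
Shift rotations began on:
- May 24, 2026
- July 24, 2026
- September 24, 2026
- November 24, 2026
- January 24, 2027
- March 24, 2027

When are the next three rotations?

May 24, 2027; July 24, 2027; September 24, 2027

Each date is the 24th; the gaps (61, 62, 61, 61, 59) track the month lengths.
The rule is the 24th of every 2 months.
Next: May 2027 → May 24, 2027.
Next: July 2027 → July 24, 2027.
September 2027: September 24, 2027.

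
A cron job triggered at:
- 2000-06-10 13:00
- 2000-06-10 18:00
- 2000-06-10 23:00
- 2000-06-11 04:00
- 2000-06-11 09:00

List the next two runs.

2000-06-11 14:00, 2000-06-11 19:00

The interval is a steady 5 hours (5, 5, 5, 5).
2000-06-11 09:00 + 5 h = 2000-06-11 14:00.
2000-06-11 14:00 + 5 h = 2000-06-11 19:00.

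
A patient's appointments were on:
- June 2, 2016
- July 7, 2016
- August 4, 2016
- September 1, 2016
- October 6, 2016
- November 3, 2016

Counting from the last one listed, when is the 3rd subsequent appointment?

February 2, 2017

These are Thursdays at 28- or 35-day spacing (35, 28, 28, 35, 28).
The pattern: 1st Thursday of the month.
1st Thursday of December 2016: December 1, 2016.
1st Thursday of January 2017: January 5, 2017.
1st Thursday of February 2017: February 2, 2017.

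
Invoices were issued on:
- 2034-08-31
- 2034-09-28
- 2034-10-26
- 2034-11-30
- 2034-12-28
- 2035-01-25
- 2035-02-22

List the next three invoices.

2035-03-29, 2035-04-26, 2035-05-31

All Thursdays; the gaps (28, 28, 35, 28, 28, 28) vary with month length.
This is the last Thursday of each month.
March 2035 ends with Thursday 2035-03-29.
April 2035 ends with Thursday 2035-04-26.
May 2035 ends with Thursday 2035-05-31.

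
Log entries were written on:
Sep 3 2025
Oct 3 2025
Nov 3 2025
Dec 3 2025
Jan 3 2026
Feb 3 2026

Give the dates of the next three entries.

Gaps: 30, 31, 30, 31, 31 days — not constant. Every event is on the 3rd of the month.
Pattern: the 3rd of each month.
Next: March 2026 → Mar 3 2026.
April 2026: Apr 3 2026.
May 2026: May 3 2026.

Mar 3 2026, Apr 3 2026, May 3 2026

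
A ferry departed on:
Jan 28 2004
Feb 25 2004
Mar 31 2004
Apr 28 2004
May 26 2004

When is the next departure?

All Wednesdays; the gaps (28, 35, 28, 28) vary with month length.
This is the last Wednesday of each month.
June 2004 ends with Wednesday Jun 30 2004.

Jun 30 2004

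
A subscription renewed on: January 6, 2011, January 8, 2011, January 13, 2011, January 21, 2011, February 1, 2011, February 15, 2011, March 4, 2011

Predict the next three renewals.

March 24, 2011; April 16, 2011; May 12, 2011

Intervals are 2, 5, 8, 11, 14, 17 days — an arithmetic progression with common difference 3.
Next gap: 20 days. March 4, 2011 + 20 days = March 24, 2011.
Next gap: 23 days. March 24, 2011 + 23 days = April 16, 2011.
Next gap: 26 days. April 16, 2011 + 26 days = May 12, 2011.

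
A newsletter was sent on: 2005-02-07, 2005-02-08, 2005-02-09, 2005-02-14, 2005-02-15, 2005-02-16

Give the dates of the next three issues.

2005-02-21, 2005-02-22, 2005-02-23

Gaps: 1, 1, 5, 1, 1 days — not constant, but cyclic with period 3.
The events fall on every Monday, Tuesday and Wednesday.
The following Monday is 2005-02-21.
The following Tuesday is 2005-02-22.
Next Wednesday: 2005-02-23.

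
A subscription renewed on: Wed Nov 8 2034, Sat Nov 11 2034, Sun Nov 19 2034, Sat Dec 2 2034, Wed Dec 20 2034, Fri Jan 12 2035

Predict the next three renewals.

Fri Feb 9 2035, Wed Mar 14 2035, Sat Apr 21 2035

The spacing grows by 5 each time: 3, 8, 13, 18, 23 days.
Next gap: 28 days. Fri Jan 12 2035 + 28 days = Fri Feb 9 2035.
Next gap: 33 days. Fri Feb 9 2035 + 33 days = Wed Mar 14 2035.
Next gap: 38 days. Wed Mar 14 2035 + 38 days = Sat Apr 21 2035.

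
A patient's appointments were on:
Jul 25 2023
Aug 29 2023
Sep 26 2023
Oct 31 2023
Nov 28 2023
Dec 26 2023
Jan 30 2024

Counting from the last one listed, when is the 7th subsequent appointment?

Aug 27 2024

These are Tuesdays with 35, 28, 35, 28, 28, 35-day gaps.
Each is the final Tuesday of its month — Aug 29 2023 is past the 28th, so '4th Tuesday' doesn't fit.
Last Tuesday of February 2024: Feb 27 2024.
Last Tuesday of March 2024: Mar 26 2024.
April 2024 ends with Tuesday Apr 30 2024.
Last Tuesday of May 2024: May 28 2024.
Last Tuesday of June 2024: Jun 25 2024.
Last Tuesday of July 2024: Jul 30 2024.
Last Tuesday of August 2024: Aug 27 2024.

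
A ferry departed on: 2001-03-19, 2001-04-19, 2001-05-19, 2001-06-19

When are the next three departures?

The day-of-month is always 19 (31, 30, 31 days between events).
So this recurs on the 19th of each month.
July 2001: 2001-07-19.
Next: August 2001 → 2001-08-19.
Next: September 2001 → 2001-09-19.

2001-07-19, 2001-08-19, 2001-09-19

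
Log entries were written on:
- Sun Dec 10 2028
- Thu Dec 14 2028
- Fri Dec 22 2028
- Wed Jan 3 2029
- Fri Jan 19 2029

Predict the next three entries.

The spacing grows by 4 each time: 4, 8, 12, 16 days.
Next gap: 20 days. Fri Jan 19 2029 + 20 days = Thu Feb 8 2029.
Next gap: 24 days. Thu Feb 8 2029 + 24 days = Sun Mar 4 2029.
Next gap: 28 days. Sun Mar 4 2029 + 28 days = Sun Apr 1 2029.

Thu Feb 8 2029, Sun Mar 4 2029, Sun Apr 1 2029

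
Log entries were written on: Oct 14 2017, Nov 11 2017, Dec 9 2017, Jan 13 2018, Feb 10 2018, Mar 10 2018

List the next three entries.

All dates are Saturdays, 28, 28, 35, 28, 28 days apart.
Specifically, the 2nd Saturday of each month.
April 2018 — 2nd Saturday is Apr 14 2018.
May 2018 — 2nd Saturday is May 12 2018.
June 2018 — 2nd Saturday is Jun 9 2018.

Apr 14 2018, May 12 2018, Jun 9 2018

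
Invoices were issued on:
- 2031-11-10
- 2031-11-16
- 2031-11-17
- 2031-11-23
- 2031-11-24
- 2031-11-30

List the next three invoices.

2031-12-01, 2031-12-07, 2031-12-08

Gaps: 6, 1, 6, 1, 6 days — not constant, but cyclic with period 2.
The events fall on every Monday and Sunday.
Next Monday: 2031-12-01.
Next Sunday: 2031-12-07.
The following Monday is 2031-12-08.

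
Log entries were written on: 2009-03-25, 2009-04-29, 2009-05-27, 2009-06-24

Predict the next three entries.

2009-07-29, 2009-08-26, 2009-09-30

These are Wednesdays with 35, 28, 28-day gaps.
Each is the final Wednesday of its month — 2009-04-29 is past the 28th, so '4th Wednesday' doesn't fit.
July 2009 ends with Wednesday 2009-07-29.
August 2009 ends with Wednesday 2009-08-26.
September 2009 ends with Wednesday 2009-09-30.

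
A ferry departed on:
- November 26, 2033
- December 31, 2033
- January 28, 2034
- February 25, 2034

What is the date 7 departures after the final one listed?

All Saturdays; the gaps (35, 28, 28) vary with month length.
This is the last Saturday of each month.
March 2034 ends with Saturday March 25, 2034.
April 2034 ends with Saturday April 29, 2034.
Last Saturday of May 2034: May 27, 2034.
June 2034 ends with Saturday June 24, 2034.
July 2034 ends with Saturday July 29, 2034.
Last Saturday of August 2034: August 26, 2034.
Last Saturday of September 2034: September 30, 2034.

September 30, 2034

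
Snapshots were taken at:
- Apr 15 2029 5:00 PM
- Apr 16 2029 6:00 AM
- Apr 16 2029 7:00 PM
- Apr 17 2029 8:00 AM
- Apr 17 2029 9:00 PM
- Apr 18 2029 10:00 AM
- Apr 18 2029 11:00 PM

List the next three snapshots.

Gaps: 13, 13, 13, 13, 13, 13 hours — each event is 13 hours after the previous one.
Apr 18 2029 11:00 PM + 13 h = Apr 19 2029 12:00 PM.
Apr 19 2029 12:00 PM + 13 h = Apr 20 2029 1:00 AM.
Apr 20 2029 1:00 AM + 13 h = Apr 20 2029 2:00 PM.

Apr 19 2029 12:00 PM, Apr 20 2029 1:00 AM, Apr 20 2029 2:00 PM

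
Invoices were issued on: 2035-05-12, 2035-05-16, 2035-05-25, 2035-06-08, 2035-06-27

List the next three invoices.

Gaps: 4, 9, 14, 19 days — each gap is 5 larger than the previous one.
Next gap: 24 days. 2035-06-27 + 24 days = 2035-07-21.
Next gap: 29 days. 2035-07-21 + 29 days = 2035-08-19.
Next gap: 34 days. 2035-08-19 + 34 days = 2035-09-22.

2035-07-21, 2035-08-19, 2035-09-22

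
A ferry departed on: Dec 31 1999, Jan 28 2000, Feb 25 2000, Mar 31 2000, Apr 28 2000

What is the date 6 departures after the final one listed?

These are Fridays with 28, 28, 35, 28-day gaps.
Each is the final Friday of its month — Dec 31 1999 is past the 28th, so '4th Friday' doesn't fit.
May 2000 ends with Friday May 26 2000.
June 2000 ends with Friday Jun 30 2000.
Last Friday of July 2000: Jul 28 2000.
August 2000 ends with Friday Aug 25 2000.
Last Friday of September 2000: Sep 29 2000.
October 2000 ends with Friday Oct 27 2000.

Oct 27 2000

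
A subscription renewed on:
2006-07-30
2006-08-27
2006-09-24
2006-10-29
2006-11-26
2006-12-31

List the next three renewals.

2007-01-28, 2007-02-25, 2007-03-25

These are Sundays with 28, 28, 35, 28, 35-day gaps.
Each is the final Sunday of its month — 2006-07-30 is past the 28th, so '4th Sunday' doesn't fit.
Last Sunday of January 2007: 2007-01-28.
February 2007 ends with Sunday 2007-02-25.
Last Sunday of March 2007: 2007-03-25.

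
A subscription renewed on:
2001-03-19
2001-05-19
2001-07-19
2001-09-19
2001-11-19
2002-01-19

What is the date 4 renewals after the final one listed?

Each date is the 19th; the gaps (61, 61, 62, 61, 61) track the month lengths.
The rule is the 19th of every 2 months.
Next: March 2002 → 2002-03-19.
Next: May 2002 → 2002-05-19.
July 2002: 2002-07-19.
Next: September 2002 → 2002-09-19.

2002-09-19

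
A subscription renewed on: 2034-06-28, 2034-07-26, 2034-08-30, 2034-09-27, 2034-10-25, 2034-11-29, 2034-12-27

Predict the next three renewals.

2035-01-31, 2035-02-28, 2035-03-28

These are Wednesdays with 28, 35, 28, 28, 35, 28-day gaps.
Each is the final Wednesday of its month — 2034-08-30 is past the 28th, so '4th Wednesday' doesn't fit.
Last Wednesday of January 2035: 2035-01-31.
Last Wednesday of February 2035: 2035-02-28.
March 2035 ends with Wednesday 2035-03-28.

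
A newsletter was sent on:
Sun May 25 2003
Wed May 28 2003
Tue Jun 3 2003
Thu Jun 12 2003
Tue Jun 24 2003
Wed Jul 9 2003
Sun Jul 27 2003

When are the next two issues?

The spacing grows by 3 each time: 3, 6, 9, 12, 15, 18 days.
Next gap: 21 days. Sun Jul 27 2003 + 21 days = Sun Aug 17 2003.
Next gap: 24 days. Sun Aug 17 2003 + 24 days = Wed Sep 10 2003.

Sun Aug 17 2003, Wed Sep 10 2003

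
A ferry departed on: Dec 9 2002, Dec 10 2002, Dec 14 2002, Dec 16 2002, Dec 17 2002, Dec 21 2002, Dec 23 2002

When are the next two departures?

Every event lands on a Monday or Tuesday or Saturday (gaps cycle 1, 4, 2, 1, 4, 2).
So the schedule is: every Monday, Tuesday and Saturday.
Next Tuesday: Dec 24 2002.
Next Saturday: Dec 28 2002.

Dec 24 2002, Dec 28 2002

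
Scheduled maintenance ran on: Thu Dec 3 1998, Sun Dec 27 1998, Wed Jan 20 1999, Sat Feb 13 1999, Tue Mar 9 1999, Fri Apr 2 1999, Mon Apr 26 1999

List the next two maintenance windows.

Thu May 20 1999, Sun Jun 13 1999

Gaps between consecutive events: 24, 24, 24, 24, 24, 24 days — a constant 24-day interval.
Mon Apr 26 1999 + 24 days = Thu May 20 1999.
Thu May 20 1999 + 24 days = Sun Jun 13 1999.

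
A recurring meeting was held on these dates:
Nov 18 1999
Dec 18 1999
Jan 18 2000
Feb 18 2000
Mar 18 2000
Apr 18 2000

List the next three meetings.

Gaps: 30, 31, 31, 29, 31 days — not constant. Every event is on the 18th of the month.
Pattern: the 18th of each month.
Next: May 2000 → May 18 2000.
June 2000: Jun 18 2000.
Next: July 2000 → Jul 18 2000.

May 18 2000, Jun 18 2000, Jul 18 2000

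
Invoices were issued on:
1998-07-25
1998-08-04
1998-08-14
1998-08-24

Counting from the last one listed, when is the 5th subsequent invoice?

The spacing is 10, 10, 10 days — always 10 days.
1998-08-24 + 10 days = 1998-09-03.
1998-09-03 + 10 days = 1998-09-13.
1998-09-13 + 10 days = 1998-09-23.
1998-09-23 + 10 days = 1998-10-03.
1998-10-03 + 10 days = 1998-10-13.

1998-10-13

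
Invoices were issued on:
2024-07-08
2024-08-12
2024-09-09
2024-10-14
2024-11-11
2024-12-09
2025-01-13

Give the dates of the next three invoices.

All dates are Mondays, 35, 28, 35, 28, 28, 35 days apart.
Specifically, the 2nd Monday of each month.
February 2025 — 2nd Monday is 2025-02-10.
March 2025 — 2nd Monday is 2025-03-10.
2nd Monday of April 2025: 2025-04-14.

2025-02-10, 2025-03-10, 2025-04-14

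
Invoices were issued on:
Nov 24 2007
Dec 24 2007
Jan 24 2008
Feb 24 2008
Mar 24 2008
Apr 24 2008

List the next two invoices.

Gaps: 30, 31, 31, 29, 31 days — not constant. Every event is on the 24th of the month.
Pattern: the 24th of each month.
May 2008: May 24 2008.
June 2008: Jun 24 2008.

May 24 2008, Jun 24 2008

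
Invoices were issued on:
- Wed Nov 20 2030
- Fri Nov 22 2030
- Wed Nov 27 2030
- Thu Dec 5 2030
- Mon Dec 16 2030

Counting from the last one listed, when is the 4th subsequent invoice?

Fri Feb 28 2031

Gaps: 2, 5, 8, 11 days — each gap is 3 larger than the previous one.
Next gap: 14 days. Mon Dec 16 2030 + 14 days = Mon Dec 30 2030.
Next gap: 17 days. Mon Dec 30 2030 + 17 days = Thu Jan 16 2031.
Next gap: 20 days. Thu Jan 16 2031 + 20 days = Wed Feb 5 2031.
Next gap: 23 days. Wed Feb 5 2031 + 23 days = Fri Feb 28 2031.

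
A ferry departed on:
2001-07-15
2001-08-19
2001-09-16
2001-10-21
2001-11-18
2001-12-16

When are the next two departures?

2002-01-20, 2002-02-17

Gaps: 35, 28, 35, 28, 28 days — a mix of 28 and 35. Every date is a Sunday.
Each is the 3rd Sunday of its month.
3rd Sunday of January 2002: 2002-01-20.
3rd Sunday of February 2002: 2002-02-17.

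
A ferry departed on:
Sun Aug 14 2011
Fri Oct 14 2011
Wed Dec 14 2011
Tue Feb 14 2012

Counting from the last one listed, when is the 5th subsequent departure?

Fri Dec 14 2012

Gaps: 61, 61, 62 days — not constant. Every event is on the 14th of the month.
Pattern: the 14th of every 2 months.
April 2012: Sat Apr 14 2012.
Next: June 2012 → Thu Jun 14 2012.
Next: August 2012 → Tue Aug 14 2012.
Next: October 2012 → Sun Oct 14 2012.
December 2012: Fri Dec 14 2012.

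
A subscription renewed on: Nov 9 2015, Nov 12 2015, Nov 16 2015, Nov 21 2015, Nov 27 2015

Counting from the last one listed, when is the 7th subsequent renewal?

Gaps: 3, 4, 5, 6 days — each gap is 1 larger than the previous one.
Next gap: 7 days. Nov 27 2015 + 7 days = Dec 4 2015.
Next gap: 8 days. Dec 4 2015 + 8 days = Dec 12 2015.
Next gap: 9 days. Dec 12 2015 + 9 days = Dec 21 2015.
Next gap: 10 days. Dec 21 2015 + 10 days = Dec 31 2015.
Next gap: 11 days. Dec 31 2015 + 11 days = Jan 11 2016.
Next gap: 12 days. Jan 11 2016 + 12 days = Jan 23 2016.
Next gap: 13 days. Jan 23 2016 + 13 days = Feb 5 2016.

Feb 5 2016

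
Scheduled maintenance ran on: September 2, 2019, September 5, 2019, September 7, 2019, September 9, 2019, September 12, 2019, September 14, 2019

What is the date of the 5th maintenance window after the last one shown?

September 26, 2019

Every event lands on a Monday or Thursday or Saturday (gaps cycle 3, 2, 2, 3, 2).
So the schedule is: every Monday, Thursday and Saturday.
The following Monday is September 16, 2019.
The following Thursday is September 19, 2019.
The following Saturday is September 21, 2019.
The following Monday is September 23, 2019.
The following Thursday is September 26, 2019.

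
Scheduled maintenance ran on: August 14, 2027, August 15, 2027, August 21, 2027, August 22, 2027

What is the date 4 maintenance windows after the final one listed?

September 5, 2027

The gap pattern 1, 6, 1 repeats every 2 events.
These are the Saturdays and Sundays of each week.
The following Saturday is August 28, 2027.
The following Sunday is August 29, 2027.
Next Saturday: September 4, 2027.
The following Sunday is September 5, 2027.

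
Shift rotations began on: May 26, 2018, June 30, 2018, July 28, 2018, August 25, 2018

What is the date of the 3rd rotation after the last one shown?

November 24, 2018

These are Saturdays with 35, 28, 28-day gaps.
Each is the final Saturday of its month — June 30, 2018 is past the 28th, so '4th Saturday' doesn't fit.
Last Saturday of September 2018: September 29, 2018.
October 2018 ends with Saturday October 27, 2018.
November 2018 ends with Saturday November 24, 2018.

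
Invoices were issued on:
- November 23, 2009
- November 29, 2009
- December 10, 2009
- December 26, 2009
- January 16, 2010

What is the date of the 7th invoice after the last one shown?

October 30, 2010

Gaps: 6, 11, 16, 21 days — each gap is 5 larger than the previous one.
Next gap: 26 days. January 16, 2010 + 26 days = February 11, 2010.
Next gap: 31 days. February 11, 2010 + 31 days = March 14, 2010.
Next gap: 36 days. March 14, 2010 + 36 days = April 19, 2010.
Next gap: 41 days. April 19, 2010 + 41 days = May 30, 2010.
Next gap: 46 days. May 30, 2010 + 46 days = July 15, 2010.
Next gap: 51 days. July 15, 2010 + 51 days = September 4, 2010.
Next gap: 56 days. September 4, 2010 + 56 days = October 30, 2010.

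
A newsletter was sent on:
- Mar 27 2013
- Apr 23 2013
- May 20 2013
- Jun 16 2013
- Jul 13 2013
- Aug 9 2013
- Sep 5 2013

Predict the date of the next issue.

Oct 2 2013

The spacing is 27, 27, 27, 27, 27, 27 days — always 27 days.
Sep 5 2013 + 27 days = Oct 2 2013.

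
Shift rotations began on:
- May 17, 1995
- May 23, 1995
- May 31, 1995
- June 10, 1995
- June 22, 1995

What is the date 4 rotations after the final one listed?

August 29, 1995

The spacing grows by 2 each time: 6, 8, 10, 12 days.
Next gap: 14 days. June 22, 1995 + 14 days = July 6, 1995.
Next gap: 16 days. July 6, 1995 + 16 days = July 22, 1995.
Next gap: 18 days. July 22, 1995 + 18 days = August 9, 1995.
Next gap: 20 days. August 9, 1995 + 20 days = August 29, 1995.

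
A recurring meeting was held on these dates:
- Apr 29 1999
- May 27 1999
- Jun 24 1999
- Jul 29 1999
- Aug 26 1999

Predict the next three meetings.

Sep 30 1999, Oct 28 1999, Nov 25 1999

All Thursdays; the gaps (28, 28, 35, 28) vary with month length.
This is the last Thursday of each month.
Last Thursday of September 1999: Sep 30 1999.
October 1999 ends with Thursday Oct 28 1999.
Last Thursday of November 1999: Nov 25 1999.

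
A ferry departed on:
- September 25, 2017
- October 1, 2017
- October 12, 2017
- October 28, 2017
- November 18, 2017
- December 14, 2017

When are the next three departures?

January 14, 2018; February 19, 2018; April 1, 2018

Gaps: 6, 11, 16, 21, 26 days — each gap is 5 larger than the previous one.
Next gap: 31 days. December 14, 2017 + 31 days = January 14, 2018.
Next gap: 36 days. January 14, 2018 + 36 days = February 19, 2018.
Next gap: 41 days. February 19, 2018 + 41 days = April 1, 2018.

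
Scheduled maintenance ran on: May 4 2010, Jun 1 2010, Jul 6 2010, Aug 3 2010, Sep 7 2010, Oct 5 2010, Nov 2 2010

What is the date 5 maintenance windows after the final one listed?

Apr 5 2011

Gaps: 28, 35, 28, 35, 28, 28 days — a mix of 28 and 35. Every date is a Tuesday.
Each is the 1st Tuesday of its month.
December 2010 — 1st Tuesday is Dec 7 2010.
January 2011 — 1st Tuesday is Jan 4 2011.
February 2011 — 1st Tuesday is Feb 1 2011.
March 2011 — 1st Tuesday is Mar 1 2011.
April 2011 — 1st Tuesday is Apr 5 2011.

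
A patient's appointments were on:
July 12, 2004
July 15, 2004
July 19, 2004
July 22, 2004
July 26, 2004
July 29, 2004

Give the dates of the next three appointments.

August 2, 2004; August 5, 2004; August 9, 2004

The gap pattern 3, 4, 3, 4, 3 repeats every 2 events.
These are the Mondays and Thursdays of each week.
The following Monday is August 2, 2004.
Next Thursday: August 5, 2004.
Next Monday: August 9, 2004.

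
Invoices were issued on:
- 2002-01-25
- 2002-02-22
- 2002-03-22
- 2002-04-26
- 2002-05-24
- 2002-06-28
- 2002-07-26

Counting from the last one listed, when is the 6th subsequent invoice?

All dates are Fridays, 28, 28, 35, 28, 35, 28 days apart.
Specifically, the 4th Friday of each month.
August 2002 — 4th Friday is 2002-08-23.
September 2002 — 4th Friday is 2002-09-27.
October 2002 — 4th Friday is 2002-10-25.
4th Friday of November 2002: 2002-11-22.
December 2002 — 4th Friday is 2002-12-27.
4th Friday of January 2003: 2003-01-24.

2003-01-24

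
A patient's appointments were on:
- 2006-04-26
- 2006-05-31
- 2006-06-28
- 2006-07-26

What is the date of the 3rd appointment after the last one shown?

2006-10-25

All Wednesdays; the gaps (35, 28, 28) vary with month length.
This is the last Wednesday of each month.
Last Wednesday of August 2006: 2006-08-30.
September 2006 ends with Wednesday 2006-09-27.
October 2006 ends with Wednesday 2006-10-25.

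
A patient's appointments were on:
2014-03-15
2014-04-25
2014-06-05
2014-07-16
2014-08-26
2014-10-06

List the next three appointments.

2014-11-16, 2014-12-27, 2015-02-06

Every event comes 41 days after the last (41, 41, 41, 41, 41).
2014-10-06 + 41 days = 2014-11-16.
2014-11-16 + 41 days = 2014-12-27.
2014-12-27 + 41 days = 2015-02-06.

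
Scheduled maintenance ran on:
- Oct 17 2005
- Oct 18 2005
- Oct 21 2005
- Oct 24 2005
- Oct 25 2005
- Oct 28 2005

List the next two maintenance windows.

Oct 31 2005, Nov 1 2005

The gap pattern 1, 3, 3, 1, 3 repeats every 3 events.
These are the Mondays, Tuesdays and Fridays of each week.
Next Monday: Oct 31 2005.
The following Tuesday is Nov 1 2005.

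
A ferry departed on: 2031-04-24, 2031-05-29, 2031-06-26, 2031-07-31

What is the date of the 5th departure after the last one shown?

All Thursdays; the gaps (35, 28, 35) vary with month length.
This is the last Thursday of each month.
August 2031 ends with Thursday 2031-08-28.
Last Thursday of September 2031: 2031-09-25.
Last Thursday of October 2031: 2031-10-30.
November 2031 ends with Thursday 2031-11-27.
Last Thursday of December 2031: 2031-12-25.

2031-12-25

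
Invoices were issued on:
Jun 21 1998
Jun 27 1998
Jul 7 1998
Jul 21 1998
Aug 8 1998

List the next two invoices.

Aug 30 1998, Sep 25 1998

The spacing grows by 4 each time: 6, 10, 14, 18 days.
Next gap: 22 days. Aug 8 1998 + 22 days = Aug 30 1998.
Next gap: 26 days. Aug 30 1998 + 26 days = Sep 25 1998.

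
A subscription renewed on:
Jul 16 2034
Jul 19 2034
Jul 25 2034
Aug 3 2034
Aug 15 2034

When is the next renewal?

Aug 30 2034

The spacing grows by 3 each time: 3, 6, 9, 12 days.
Next gap: 15 days. Aug 15 2034 + 15 days = Aug 30 2034.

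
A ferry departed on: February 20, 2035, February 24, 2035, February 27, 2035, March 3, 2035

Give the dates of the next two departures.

March 6, 2035; March 10, 2035

The gap pattern 4, 3, 4 repeats every 2 events.
These are the Tuesdays and Saturdays of each week.
Next Tuesday: March 6, 2035.
Next Saturday: March 10, 2035.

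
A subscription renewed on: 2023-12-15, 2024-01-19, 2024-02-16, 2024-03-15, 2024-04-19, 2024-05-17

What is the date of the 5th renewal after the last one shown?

2024-10-18

These are Fridays at 28- or 35-day spacing (35, 28, 28, 35, 28).
The pattern: 3rd Friday of the month.
3rd Friday of June 2024: 2024-06-21.
3rd Friday of July 2024: 2024-07-19.
August 2024 — 3rd Friday is 2024-08-16.
September 2024 — 3rd Friday is 2024-09-20.
October 2024 — 3rd Friday is 2024-10-18.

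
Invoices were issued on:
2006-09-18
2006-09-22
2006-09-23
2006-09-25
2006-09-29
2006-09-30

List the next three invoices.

The gap pattern 4, 1, 2, 4, 1 repeats every 3 events.
These are the Mondays, Fridays and Saturdays of each week.
Next Monday: 2006-10-02.
Next Friday: 2006-10-06.
Next Saturday: 2006-10-07.

2006-10-02, 2006-10-06, 2006-10-07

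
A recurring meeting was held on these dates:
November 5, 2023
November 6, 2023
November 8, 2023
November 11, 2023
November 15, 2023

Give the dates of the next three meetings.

November 20, 2023; November 26, 2023; December 3, 2023

Gaps: 1, 2, 3, 4 days — each gap is 1 larger than the previous one.
Next gap: 5 days. November 15, 2023 + 5 days = November 20, 2023.
Next gap: 6 days. November 20, 2023 + 6 days = November 26, 2023.
Next gap: 7 days. November 26, 2023 + 7 days = December 3, 2023.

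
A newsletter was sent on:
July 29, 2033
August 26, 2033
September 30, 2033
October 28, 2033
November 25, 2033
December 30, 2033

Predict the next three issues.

These are Fridays with 28, 35, 28, 28, 35-day gaps.
Each is the final Friday of its month — July 29, 2033 is past the 28th, so '4th Friday' doesn't fit.
January 2034 ends with Friday January 27, 2034.
February 2034 ends with Friday February 24, 2034.
Last Friday of March 2034: March 31, 2034.

January 27, 2034; February 24, 2034; March 31, 2034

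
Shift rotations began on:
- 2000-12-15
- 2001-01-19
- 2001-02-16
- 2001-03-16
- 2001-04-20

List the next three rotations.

2001-05-18, 2001-06-15, 2001-07-20

Gaps: 35, 28, 28, 35 days — a mix of 28 and 35. Every date is a Friday.
Each is the 3rd Friday of its month.
May 2001 — 3rd Friday is 2001-05-18.
3rd Friday of June 2001: 2001-06-15.
July 2001 — 3rd Friday is 2001-07-20.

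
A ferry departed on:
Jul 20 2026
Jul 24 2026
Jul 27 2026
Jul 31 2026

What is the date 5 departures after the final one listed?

The gap pattern 4, 3, 4 repeats every 2 events.
These are the Mondays and Fridays of each week.
Next Monday: Aug 3 2026.
Next Friday: Aug 7 2026.
Next Monday: Aug 10 2026.
The following Friday is Aug 14 2026.
The following Monday is Aug 17 2026.

Aug 17 2026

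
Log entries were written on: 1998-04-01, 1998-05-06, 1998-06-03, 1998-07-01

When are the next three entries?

1998-08-05, 1998-09-02, 1998-10-07

All dates are Wednesdays, 35, 28, 28 days apart.
Specifically, the 1st Wednesday of each month.
1st Wednesday of August 1998: 1998-08-05.
1st Wednesday of September 1998: 1998-09-02.
October 1998 — 1st Wednesday is 1998-10-07.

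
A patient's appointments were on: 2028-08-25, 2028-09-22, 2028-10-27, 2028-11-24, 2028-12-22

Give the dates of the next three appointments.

2029-01-26, 2029-02-23, 2029-03-23

These are Fridays at 28- or 35-day spacing (28, 35, 28, 28).
The pattern: 4th Friday of the month.
January 2029 — 4th Friday is 2029-01-26.
4th Friday of February 2029: 2029-02-23.
4th Friday of March 2029: 2029-03-23.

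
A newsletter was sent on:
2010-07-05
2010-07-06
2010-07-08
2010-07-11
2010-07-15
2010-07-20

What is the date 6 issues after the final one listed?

Intervals are 1, 2, 3, 4, 5 days — an arithmetic progression with common difference 1.
Next gap: 6 days. 2010-07-20 + 6 days = 2010-07-26.
Next gap: 7 days. 2010-07-26 + 7 days = 2010-08-02.
Next gap: 8 days. 2010-08-02 + 8 days = 2010-08-10.
Next gap: 9 days. 2010-08-10 + 9 days = 2010-08-19.
Next gap: 10 days. 2010-08-19 + 10 days = 2010-08-29.
Next gap: 11 days. 2010-08-29 + 11 days = 2010-09-09.

2010-09-09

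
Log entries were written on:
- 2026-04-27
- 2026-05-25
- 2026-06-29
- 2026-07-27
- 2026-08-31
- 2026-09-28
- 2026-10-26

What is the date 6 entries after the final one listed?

All Mondays; the gaps (28, 35, 28, 35, 28, 28) vary with month length.
This is the last Monday of each month.
Last Monday of November 2026: 2026-11-30.
Last Monday of December 2026: 2026-12-28.
January 2027 ends with Monday 2027-01-25.
Last Monday of February 2027: 2027-02-22.
Last Monday of March 2027: 2027-03-29.
Last Monday of April 2027: 2027-04-26.

2027-04-26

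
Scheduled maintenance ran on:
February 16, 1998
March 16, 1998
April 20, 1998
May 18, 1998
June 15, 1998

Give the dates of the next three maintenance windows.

All dates are Mondays, 28, 35, 28, 28 days apart.
Specifically, the 3rd Monday of each month.
July 1998 — 3rd Monday is July 20, 1998.
August 1998 — 3rd Monday is August 17, 1998.
September 1998 — 3rd Monday is September 21, 1998.

July 20, 1998; August 17, 1998; September 21, 1998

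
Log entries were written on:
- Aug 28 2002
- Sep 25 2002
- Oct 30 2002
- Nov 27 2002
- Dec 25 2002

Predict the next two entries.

Jan 29 2003, Feb 26 2003

These are Wednesdays with 28, 35, 28, 28-day gaps.
Each is the final Wednesday of its month — Oct 30 2002 is past the 28th, so '4th Wednesday' doesn't fit.
Last Wednesday of January 2003: Jan 29 2003.
February 2003 ends with Wednesday Feb 26 2003.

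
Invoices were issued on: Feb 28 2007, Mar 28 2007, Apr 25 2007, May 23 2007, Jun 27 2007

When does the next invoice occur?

These are Wednesdays at 28- or 35-day spacing (28, 28, 28, 35).
The pattern: 4th Wednesday of the month.
July 2007 — 4th Wednesday is Jul 25 2007.

Jul 25 2007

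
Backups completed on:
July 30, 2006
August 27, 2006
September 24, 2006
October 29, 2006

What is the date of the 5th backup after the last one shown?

All Sundays; the gaps (28, 28, 35) vary with month length.
This is the last Sunday of each month.
Last Sunday of November 2006: November 26, 2006.
December 2006 ends with Sunday December 31, 2006.
January 2007 ends with Sunday January 28, 2007.
Last Sunday of February 2007: February 25, 2007.
Last Sunday of March 2007: March 25, 2007.

March 25, 2007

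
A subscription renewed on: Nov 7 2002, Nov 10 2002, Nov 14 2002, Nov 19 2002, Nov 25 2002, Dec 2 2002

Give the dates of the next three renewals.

Intervals are 3, 4, 5, 6, 7 days — an arithmetic progression with common difference 1.
Next gap: 8 days. Dec 2 2002 + 8 days = Dec 10 2002.
Next gap: 9 days. Dec 10 2002 + 9 days = Dec 19 2002.
Next gap: 10 days. Dec 19 2002 + 10 days = Dec 29 2002.

Dec 10 2002, Dec 19 2002, Dec 29 2002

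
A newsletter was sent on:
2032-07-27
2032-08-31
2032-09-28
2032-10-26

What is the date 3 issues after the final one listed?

These are Tuesdays with 35, 28, 28-day gaps.
Each is the final Tuesday of its month — 2032-08-31 is past the 28th, so '4th Tuesday' doesn't fit.
Last Tuesday of November 2032: 2032-11-30.
Last Tuesday of December 2032: 2032-12-28.
January 2033 ends with Tuesday 2033-01-25.

2033-01-25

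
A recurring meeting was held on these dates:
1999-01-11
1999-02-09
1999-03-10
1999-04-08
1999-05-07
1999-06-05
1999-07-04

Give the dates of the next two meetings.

1999-08-02, 1999-08-31

Every event comes 29 days after the last (29, 29, 29, 29, 29, 29).
1999-07-04 + 29 days = 1999-08-02.
1999-08-02 + 29 days = 1999-08-31.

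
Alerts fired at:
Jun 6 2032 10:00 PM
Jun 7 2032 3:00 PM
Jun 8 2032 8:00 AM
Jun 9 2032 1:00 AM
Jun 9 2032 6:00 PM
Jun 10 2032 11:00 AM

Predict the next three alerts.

The interval is a steady 17 hours (17, 17, 17, 17, 17).
Jun 10 2032 11:00 AM + 17 h = Jun 11 2032 4:00 AM.
Jun 11 2032 4:00 AM + 17 h = Jun 11 2032 9:00 PM.
Jun 11 2032 9:00 PM + 17 h = Jun 12 2032 2:00 PM.

Jun 11 2032 4:00 AM, Jun 11 2032 9:00 PM, Jun 12 2032 2:00 PM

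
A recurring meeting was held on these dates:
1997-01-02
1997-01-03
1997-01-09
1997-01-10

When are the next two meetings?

Gaps: 1, 6, 1 days — not constant, but cyclic with period 2.
The events fall on every Thursday and Friday.
The following Thursday is 1997-01-16.
The following Friday is 1997-01-17.

1997-01-16, 1997-01-17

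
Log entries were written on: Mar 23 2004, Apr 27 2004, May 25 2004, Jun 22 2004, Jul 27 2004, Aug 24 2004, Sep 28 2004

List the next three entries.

Oct 26 2004, Nov 23 2004, Dec 28 2004

All dates are Tuesdays, 35, 28, 28, 35, 28, 35 days apart.
Specifically, the 4th Tuesday of each month.
4th Tuesday of October 2004: Oct 26 2004.
November 2004 — 4th Tuesday is Nov 23 2004.
4th Tuesday of December 2004: Dec 28 2004.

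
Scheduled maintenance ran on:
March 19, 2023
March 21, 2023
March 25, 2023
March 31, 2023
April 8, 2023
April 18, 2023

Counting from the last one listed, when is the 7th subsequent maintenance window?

August 22, 2023

Intervals are 2, 4, 6, 8, 10 days — an arithmetic progression with common difference 2.
Next gap: 12 days. April 18, 2023 + 12 days = April 30, 2023.
Next gap: 14 days. April 30, 2023 + 14 days = May 14, 2023.
Next gap: 16 days. May 14, 2023 + 16 days = May 30, 2023.
Next gap: 18 days. May 30, 2023 + 18 days = June 17, 2023.
Next gap: 20 days. June 17, 2023 + 20 days = July 7, 2023.
Next gap: 22 days. July 7, 2023 + 22 days = July 29, 2023.
Next gap: 24 days. July 29, 2023 + 24 days = August 22, 2023.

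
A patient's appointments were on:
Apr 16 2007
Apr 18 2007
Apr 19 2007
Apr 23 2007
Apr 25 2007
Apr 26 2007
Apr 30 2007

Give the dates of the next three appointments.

The gap pattern 2, 1, 4, 2, 1, 4 repeats every 3 events.
These are the Mondays, Wednesdays and Thursdays of each week.
Next Wednesday: May 2 2007.
Next Thursday: May 3 2007.
Next Monday: May 7 2007.

May 2 2007, May 3 2007, May 7 2007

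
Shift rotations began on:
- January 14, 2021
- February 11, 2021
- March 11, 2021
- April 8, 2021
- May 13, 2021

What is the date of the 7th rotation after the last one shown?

December 9, 2021

All dates are Thursdays, 28, 28, 28, 35 days apart.
Specifically, the 2nd Thursday of each month.
2nd Thursday of June 2021: June 10, 2021.
2nd Thursday of July 2021: July 8, 2021.
2nd Thursday of August 2021: August 12, 2021.
2nd Thursday of September 2021: September 9, 2021.
2nd Thursday of October 2021: October 14, 2021.
November 2021 — 2nd Thursday is November 11, 2021.
2nd Thursday of December 2021: December 9, 2021.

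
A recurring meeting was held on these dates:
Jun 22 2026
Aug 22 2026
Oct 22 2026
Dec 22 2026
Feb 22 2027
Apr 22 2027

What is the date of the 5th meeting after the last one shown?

Each date is the 22nd; the gaps (61, 61, 61, 62, 59) track the month lengths.
The rule is the 22nd of every 2 months.
Next: June 2027 → Jun 22 2027.
August 2027: Aug 22 2027.
October 2027: Oct 22 2027.
Next: December 2027 → Dec 22 2027.
Next: February 2028 → Feb 22 2028.

Feb 22 2028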